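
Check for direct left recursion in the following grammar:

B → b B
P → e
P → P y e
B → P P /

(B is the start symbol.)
Direct left recursion occurs when N → N α for some non-terminal N (the right-hand side begins with the left-hand side itself).

B → b B: starts with b
P → e: starts with e
P → P y e: LEFT RECURSIVE (starts with P)
B → P P /: starts with P

The grammar has direct left recursion on: P.

Answer: Yes, P is left-recursive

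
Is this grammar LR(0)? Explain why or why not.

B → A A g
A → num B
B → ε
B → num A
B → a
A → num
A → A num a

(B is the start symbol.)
A grammar is LR(0) if no state in the canonical LR(0) collection has:
  - both a shift item (dot before a terminal) and a complete item (shift-reduce conflict), or
  - two or more complete items (reduce-reduce conflict; the accept item [B' → B .] counts as a complete item here).

Augment with B' → B and build the canonical LR(0) collection (I0 = CLOSURE({[B' → . B]}), then GOTO on every symbol after a dot until no new states appear). It has 13 states:
  I0: { [A → . A num a], [A → . num B], [A → . num], [B → . A A g], [B → . a], [B → . num A], [B → .], [B' → . B] }  — shift, reduce
  I1: { [A → . A num a], [A → . num B], [A → . num], [A → A . num a], [B → A . A g] }  — shift
  I2: { [B' → B .] }  — accept
  I3: { [B → a .] }  — reduce
  I4: { [A → . A num a], [A → . num B], [A → . num], [A → num . B], [A → num .], [B → . A A g], [B → . a], [B → . num A], [B → .], [B → num . A] }  — shift, 2 reduces
  I5: { [A → . A num a], [A → . num B], [A → . num], [A → A . num a], [B → A . A g], [B → num A .] }  — shift, reduce
  I6: { [A → num B .] }  — reduce
  I7: { [A → A . num a], [B → A A . g] }  — shift
  I8: { [A → . A num a], [A → . num B], [A → . num], [A → A num . a], [A → num . B], [A → num .], [B → . A A g], [B → . a], [B → . num A], [B → .] }  — shift, 2 reduces
  I9: { [A → A num a .], [B → a .] }  — 2 reduces
  I10: { [B → A A g .] }  — reduce
  I11: { [A → A num . a] }  — shift
  I12: { [A → A num a .] }  — reduce

Conflict in state I0:
  Shift-reduce conflict between [B → .] and [A → . num]
So the grammar is NOT LR(0).

Answer: No. Shift-reduce conflict between [B → .] and [A → . num]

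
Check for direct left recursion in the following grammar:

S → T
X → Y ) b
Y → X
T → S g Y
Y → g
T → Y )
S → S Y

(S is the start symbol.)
Direct left recursion occurs when N → N α for some non-terminal N (the right-hand side begins with the left-hand side itself).

S → T: starts with T
X → Y ) b: starts with Y
Y → X: starts with X
T → S g Y: starts with S
Y → g: starts with g
T → Y ): starts with Y
S → S Y: LEFT RECURSIVE (starts with S)

The grammar has direct left recursion on: S.

Answer: Yes, S is left-recursive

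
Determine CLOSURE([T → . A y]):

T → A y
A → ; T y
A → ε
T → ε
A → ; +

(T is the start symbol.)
{ [A → . ; +], [A → . ; T y], [A → .], [T → . A y] }

Start with: [T → . A y]
  [T → . A y] has the dot before A: add [A → . ; T y], [A → .], [A → . ; +]
No further items can be added.

CLOSURE = { [A → . ; +], [A → . ; T y], [A → .], [T → . A y] }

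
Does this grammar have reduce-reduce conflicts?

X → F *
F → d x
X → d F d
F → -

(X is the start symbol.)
Augment with X' → X and build the canonical LR(0) collection (I0 = CLOSURE({[X' → . X]}), then GOTO on every symbol after a dot until no new states appear). It has 10 states:
  I0: { [F → . -], [F → . d x], [X → . F *], [X → . d F d], [X' → . X] }  — shift
  I1: { [F → - .] }  — reduce
  I2: { [X → F . *] }  — shift
  I3: { [X' → X .] }  — accept
  I4: { [F → . -], [F → . d x], [F → d . x], [X → d . F d] }  — shift
  I5: { [X → d F . d] }  — shift
  I6: { [F → d . x] }  — shift
  I7: { [F → d x .] }  — reduce
  I8: { [X → d F d .] }  — reduce
  I9: { [X → F * .] }  — reduce

No state contains more than one complete item.

Answer: No reduce-reduce conflicts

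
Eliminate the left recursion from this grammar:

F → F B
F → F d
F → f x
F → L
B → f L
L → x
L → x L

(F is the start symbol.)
F is directly left-recursive. The standard transformation for
  A → A α₁ | ... | A α_m | β₁ | ... | β_n
is
  A  → β₁ A' | ... | β_n A'
  A' → α₁ A' | ... | α_m A' | ε

F → f x becomes F → f x F'
F → L becomes F → L F'
F → F B becomes F' → B F'
F → F d becomes F' → d F'
Add F' → ε

Productions for other non-terminals are unchanged:
  B → f L
  L → x
  L → x L

Resulting grammar:
F → f x F'
F → L F'
F' → B F'
F' → d F'
F' → ε
B → f L
L → x
L → x L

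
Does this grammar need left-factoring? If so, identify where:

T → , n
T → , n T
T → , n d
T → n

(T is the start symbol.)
Yes, T has productions with common prefix ', n'

Left-factoring is needed when two productions for the same non-terminal
share a common prefix on the right-hand side.

Productions for T:
  T → , n
  T → , n T
  T → , n d
  T → n

Found common prefix ', n' in productions for T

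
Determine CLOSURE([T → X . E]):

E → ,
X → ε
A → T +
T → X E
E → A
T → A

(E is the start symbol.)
Start with: [T → X . E]
  [T → X . E] has the dot before E: add [E → . ,], [E → . A]
  [E → . A] has the dot before A: add [A → . T +]
  [A → . T +] has the dot before T: add [T → . X E], [T → . A]
  [T → . X E] has the dot before X: add [X → .]
No further items can be added.

CLOSURE = { [A → . T +], [E → . ,], [E → . A], [T → . A], [T → . X E], [T → X . E], [X → .] }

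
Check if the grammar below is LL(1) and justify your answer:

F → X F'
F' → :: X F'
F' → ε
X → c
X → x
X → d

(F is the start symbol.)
A grammar is LL(1) if for each non-terminal N with multiple productions, the predict sets of those productions are pairwise disjoint, where PREDICT(N → α) = (FIRST(α) \ {ε}) ∪ (FOLLOW(N) if α ⇒* ε).

Relevant sets:
  FOLLOW(F') = { $ }

For F':
  PREDICT(F' → :: X F') = { '::' }
  PREDICT(F' → ε) = { $ }
For X:
  PREDICT(X → c) = { 'c' }
  PREDICT(X → x) = { 'x' }
  PREDICT(X → d) = { 'd' }
F has a single production, so nothing to check there.

All predict sets are disjoint. The grammar IS LL(1).

Answer: Yes, the grammar is LL(1).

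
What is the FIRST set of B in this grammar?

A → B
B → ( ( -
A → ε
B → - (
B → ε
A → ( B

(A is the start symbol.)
To compute FIRST(B), examine every production with B on the left-hand side, reading each right-hand side left to right until a non-nullable symbol is reached.

From B → ( ( -:
  - '(' is a terminal: add '(' and stop
From B → - (:
  - '-' is a terminal: add '-' and stop
From B → ε:
  - ε-production, so ε ∈ FIRST(B)

Collecting: FIRST(B) = { '(', '-', ε }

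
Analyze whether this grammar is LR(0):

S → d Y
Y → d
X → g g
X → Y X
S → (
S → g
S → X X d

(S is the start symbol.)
No. Shift-reduce conflict between [Y → d .] and [Y → . d]

A grammar is LR(0) if no state in the canonical LR(0) collection has:
  - both a shift item (dot before a terminal) and a complete item (shift-reduce conflict), or
  - two or more complete items (reduce-reduce conflict; the accept item [S' → S .] counts as a complete item here).

Augment with S' → S and build the canonical LR(0) collection (I0 = CLOSURE({[S' → . S]}), then GOTO on every symbol after a dot until no new states appear). It has 14 states:
  I0: { [S → . (], [S → . X X d], [S → . d Y], [S → . g], [S' → . S], [X → . Y X], [X → . g g], [Y → . d] }  — shift
  I1: { [S → ( .] }  — reduce
  I2: { [S' → S .] }  — accept
  I3: { [S → X . X d], [X → . Y X], [X → . g g], [Y → . d] }  — shift
  I4: { [X → . Y X], [X → . g g], [X → Y . X], [Y → . d] }  — shift
  I5: { [S → d . Y], [Y → . d], [Y → d .] }  — shift, reduce
  I6: { [S → g .], [X → g . g] }  — shift, reduce
  I7: { [X → g g .] }  — reduce
  I8: { [S → d Y .] }  — reduce
  I9: { [Y → d .] }  — reduce
  I10: { [X → Y X .] }  — reduce
  I11: { [X → g . g] }  — shift
  I12: { [S → X X . d] }  — shift
  I13: { [S → X X d .] }  — reduce

Conflict in state I5:
  Shift-reduce conflict between [Y → d .] and [Y → . d]
So the grammar is NOT LR(0).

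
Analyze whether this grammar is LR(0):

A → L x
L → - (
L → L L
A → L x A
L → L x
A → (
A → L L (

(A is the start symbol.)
No. Shift-reduce conflict between [L → L L .] and [A → L L . (]

Augment with A' → A and build the canonical LR(0) collection (I0 = CLOSURE({[A' → . A]}), then GOTO on every symbol after a dot until no new states appear). It has 12 states:
  I0: { [A → . (], [A → . L L (], [A → . L x A], [A → . L x], [A' → . A], [L → . - (], [L → . L L], [L → . L x] }  — shift
  I1: { [A → ( .] }  — reduce
  I2: { [L → - . (] }  — shift
  I3: { [A' → A .] }  — accept
  I4: { [A → L . L (], [A → L . x A], [A → L . x], [L → . - (], [L → . L L], [L → . L x], [L → L . L], [L → L . x] }  — shift
  I5: { [A → L L . (], [L → . - (], [L → . L L], [L → . L x], [L → L . L], [L → L . x], [L → L L .] }  — shift, reduce
  I6: { [A → . (], [A → . L L (], [A → . L x A], [A → . L x], [A → L x . A], [A → L x .], [L → . - (], [L → . L L], [L → . L x], [L → L x .] }  — shift, 2 reduces
  I7: { [A → L x A .] }  — reduce
  I8: { [A → L L ( .] }  — reduce
  I9: { [L → . - (], [L → . L L], [L → . L x], [L → L . L], [L → L . x], [L → L L .] }  — shift, reduce
  I10: { [L → L x .] }  — reduce
  I11: { [L → - ( .] }  — reduce

Conflict in state I5:
  Shift-reduce conflict between [L → L L .] and [A → L L . (]
So the grammar is NOT LR(0).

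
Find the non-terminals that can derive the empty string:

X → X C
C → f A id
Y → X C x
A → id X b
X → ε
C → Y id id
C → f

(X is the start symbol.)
{ 'X' }

ε-productions: X → ε
So X is immediately nullable.
No further non-terminal can be added: every production for the remaining non-terminals contains a terminal or a non-nullable non-terminal.
Nullable = { 'X' }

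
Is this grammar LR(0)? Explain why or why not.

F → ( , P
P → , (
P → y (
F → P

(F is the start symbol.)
A grammar is LR(0) if no state in the canonical LR(0) collection has:
  - both a shift item (dot before a terminal) and a complete item (shift-reduce conflict), or
  - two or more complete items (reduce-reduce conflict; the accept item [F' → F .] counts as a complete item here).

Augment with F' → F and build the canonical LR(0) collection (I0 = CLOSURE({[F' → . F]}), then GOTO on every symbol after a dot until no new states appear). It has 10 states:
  I0: { [F → . ( , P], [F → . P], [F' → . F], [P → . , (], [P → . y (] }  — shift
  I1: { [F → ( . , P] }  — shift
  I2: { [P → , . (] }  — shift
  I3: { [F' → F .] }  — accept
  I4: { [F → P .] }  — reduce
  I5: { [P → y . (] }  — shift
  I6: { [P → y ( .] }  — reduce
  I7: { [P → , ( .] }  — reduce
  I8: { [F → ( , . P], [P → . , (], [P → . y (] }  — shift
  I9: { [F → ( , P .] }  — reduce

Every state is either a pure shift/goto state or contains exactly one complete item and nothing to shift — no conflicts. The grammar is LR(0).

Answer: Yes, the grammar is LR(0)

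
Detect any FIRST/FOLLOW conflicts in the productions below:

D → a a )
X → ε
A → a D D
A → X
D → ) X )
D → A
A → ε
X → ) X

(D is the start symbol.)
Nullable non-terminals: A, D, X.
FIRST sets used below: FIRST(X) = { ')', ε }, FIRST(A) = { ')', 'a', ε }

A: nullable alternative(s) A → X, A → ε; FOLLOW(A) = { $, ')', 'a' }
  A → a D D: FIRST \ {ε} = { 'a' } — overlaps FOLLOW(A) on { 'a' }: CONFLICT
  A → X: FIRST \ {ε} = { ')' } — overlaps FOLLOW(A) on { ')' }: CONFLICT
  A → ε: FIRST \ {ε} = { } — disjoint from FOLLOW(A)

D: nullable alternative(s) D → A; FOLLOW(D) = { $, ')', 'a' }
  D → a a ): FIRST \ {ε} = { 'a' } — overlaps FOLLOW(D) on { 'a' }: CONFLICT
  D → ) X ): FIRST \ {ε} = { ')' } — overlaps FOLLOW(D) on { ')' }: CONFLICT
  D → A: FIRST \ {ε} = { ')', 'a' } — this is the only nullable alternative, skip

X: nullable alternative(s) X → ε; FOLLOW(X) = { $, ')', 'a' }
  X → ε: FIRST \ {ε} = { } — this is the only nullable alternative, skip
  X → ) X: FIRST \ {ε} = { ')' } — overlaps FOLLOW(X) on { ')' }: CONFLICT

So the grammar has 5 FIRST/FOLLOW conflicts (marked CONFLICT above).

Answer: Yes. D → a a ')' with FOLLOW(D) on { 'a' }; D → ')' X ')' with FOLLOW(D) on { ')' }; X → ')' X with FOLLOW(X) on { ')' }; A → a D D with FOLLOW(A) on { 'a' }; A → X with FOLLOW(A) on { ')' }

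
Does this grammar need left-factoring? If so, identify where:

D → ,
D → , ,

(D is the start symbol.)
Yes, D has productions with common prefix ','

Left-factoring is needed when two productions for the same non-terminal
share a common prefix on the right-hand side.

Productions for D:
  D → ,
  D → , ,

Found common prefix ',' in productions for D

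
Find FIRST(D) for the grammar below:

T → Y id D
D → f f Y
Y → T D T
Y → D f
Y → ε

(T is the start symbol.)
To compute FIRST(D), examine every production with D on the left-hand side, reading each right-hand side left to right until a non-nullable symbol is reached.

From D → f f Y:
  - f is a terminal: add 'f' and stop

Collecting: FIRST(D) = { 'f' }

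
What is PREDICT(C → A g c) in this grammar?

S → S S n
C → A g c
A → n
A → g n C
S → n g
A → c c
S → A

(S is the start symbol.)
{ 'c', 'g', 'n' }

PREDICT(C → A g c) = (FIRST(RHS) \ {ε}) ∪ (FOLLOW(C) if ε ∈ FIRST(RHS), i.e. RHS ⇒* ε)
FIRST(A) = { 'c', 'g', 'n' }
FIRST(A g c) = { 'c', 'g', 'n' }
ε ∉ FIRST(A g c), so FOLLOW(C) is not added.
PREDICT(C → A g c) = { 'c', 'g', 'n' }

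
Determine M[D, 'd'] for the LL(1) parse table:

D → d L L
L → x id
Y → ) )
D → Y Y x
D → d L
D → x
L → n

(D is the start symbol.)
To find M[D, 'd'], we find productions for D where 'd' is in the predict set (PREDICT(N → α) = (FIRST(α) \ {ε}) ∪ (FOLLOW(N) if α ⇒* ε)).

Relevant sets:
  FIRST(Y) = { ')' }

D → d L L: PREDICT = { 'd' }
  'd' is in predict set, so this production goes in M[D, 'd']
D → Y Y x: PREDICT = { ')' }
D → d L: PREDICT = { 'd' }
  'd' is in predict set, so this production goes in M[D, 'd']
D → x: PREDICT = { 'x' }

M[D, 'd'] = D → d L L, D → d L  (a multiply-defined cell — the grammar is not LL(1))

Answer: D → d L L, D → d L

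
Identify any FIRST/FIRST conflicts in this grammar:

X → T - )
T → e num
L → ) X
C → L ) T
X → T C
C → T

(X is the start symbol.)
A FIRST/FIRST conflict occurs when two productions N → α and N → β for the same non-terminal have FIRST(α) ∩ FIRST(β) ≠ ∅ (with ε ∈ FIRST of a nullable right-hand side, so two nullable alternatives also conflict).

FIRST sets of the non-terminals at (or reachable through a nullable prefix from) the front of some alternative:
  FIRST(T) = { 'e' }
  FIRST(L) = { ')' }

Productions for X:
  X → T - ): FIRST = { 'e' }
  X → T C: FIRST = { 'e' }
Productions for C:
  C → L ) T: FIRST = { ')' }
  C → T: FIRST = { 'e' }
T, L have only one production, so no FIRST/FIRST conflict is possible there.

Conflict for X: X → T - ) and X → T C
  Overlap: { 'e' }

Answer: Yes. X → T '-' ')' / X → T C on { 'e' }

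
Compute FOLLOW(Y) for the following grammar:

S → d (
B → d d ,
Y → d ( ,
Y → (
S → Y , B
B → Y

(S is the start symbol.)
To compute FOLLOW(Y), find every occurrence of Y on a right-hand side N → α Y β: add FIRST(β) \ {ε}, and if β is empty or nullable also add FOLLOW(N). Iterate to a fixed point.

In S → Y , B: Y is followed by ',' B, add FIRST(',' B) \ {ε} = { ',' }
In B → Y: Y is at the end, add FOLLOW(B)

The FOLLOW sets referred to above (computed the same way, to a fixed point):
  FOLLOW(B) = { $ }

Taking the union: FOLLOW(Y) = { $, ',' }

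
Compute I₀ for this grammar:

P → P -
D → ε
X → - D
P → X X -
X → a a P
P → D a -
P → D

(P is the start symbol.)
{ [D → .], [P → . D a -], [P → . D], [P → . P -], [P → . X X -], [P' → . P], [X → . - D], [X → . a a P] }

First, augment the grammar with P' → P
I₀ = CLOSURE({ [P' → . P] }):
  [P' → . P] has the dot before P: add [P → . P -], [P → . X X -], [P → . D a -], [P → . D]
  [P → . X X -] has the dot before X: add [X → . - D], [X → . a a P]
  [P → . D a -] has the dot before D: add [D → .]
No further items can be added.

I₀ = { [D → .], [P → . D a -], [P → . D], [P → . P -], [P → . X X -], [P' → . P], [X → . - D], [X → . a a P] }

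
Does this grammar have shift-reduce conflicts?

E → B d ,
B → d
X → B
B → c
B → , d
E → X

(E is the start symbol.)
Yes — I2: [X → B .] vs [E → B . d ,]

Augment with E' → E and build the canonical LR(0) collection (I0 = CLOSURE({[E' → . E]}), then GOTO on every symbol after a dot until no new states appear). It has 10 states:
  I0: { [B → . , d], [B → . c], [B → . d], [E → . B d ,], [E → . X], [E' → . E], [X → . B] }  — shift
  I1: { [B → , . d] }  — shift
  I2: { [E → B . d ,], [X → B .] }  — shift, reduce
  I3: { [E' → E .] }  — accept
  I4: { [E → X .] }  — reduce
  I5: { [B → c .] }  — reduce
  I6: { [B → d .] }  — reduce
  I7: { [E → B d . ,] }  — shift
  I8: { [E → B d , .] }  — reduce
  I9: { [B → , d .] }  — reduce

I2 contains reduce item [X → B .] and shift item [E → B . d ,] — shift-reduce conflict.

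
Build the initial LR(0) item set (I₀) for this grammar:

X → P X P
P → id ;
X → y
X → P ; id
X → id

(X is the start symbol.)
First, augment the grammar with X' → X
I₀ = CLOSURE({ [X' → . X] }):
  [X' → . X] has the dot before X: add [X → . P X P], [X → . y], [X → . P ; id], [X → . id]
  [X → . P X P] has the dot before P: add [P → . id ;]
No further items can be added.

I₀ = { [P → . id ;], [X → . P ; id], [X → . P X P], [X → . id], [X → . y], [X' → . X] }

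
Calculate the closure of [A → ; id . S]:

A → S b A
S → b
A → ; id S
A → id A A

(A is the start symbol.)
To compute CLOSURE, for each item [A → α.Bβ] where B is a non-terminal, add [B → .γ] for all productions B → γ; repeat for the newly added items until nothing changes.

Start with: [A → ; id . S]
  [A → ; id . S] has the dot before S: add [S → . b]
No further items can be added.

CLOSURE = { [A → ; id . S], [S → . b] }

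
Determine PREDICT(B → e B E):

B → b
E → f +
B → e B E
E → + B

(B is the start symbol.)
{ 'e' }

PREDICT(B → e B E) = (FIRST(RHS) \ {ε}) ∪ (FOLLOW(B) if ε ∈ FIRST(RHS), i.e. RHS ⇒* ε)
FIRST(e B E) = { 'e' }
ε ∉ FIRST(e B E), so FOLLOW(B) is not added.
PREDICT(B → e B E) = { 'e' }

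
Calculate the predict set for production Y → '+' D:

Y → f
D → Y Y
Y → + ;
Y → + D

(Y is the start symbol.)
{ '+' }

PREDICT(Y → '+' D) = (FIRST(RHS) \ {ε}) ∪ (FOLLOW(Y) if ε ∈ FIRST(RHS), i.e. RHS ⇒* ε)
FIRST('+' D) = { '+' }
ε ∉ FIRST('+' D), so FOLLOW(Y) is not added.
PREDICT(Y → '+' D) = { '+' }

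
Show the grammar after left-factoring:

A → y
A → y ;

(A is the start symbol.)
Left-factoring transforms A → αβ₁ | αβ₂ into A → αA' and A' → β₁ | β₂
(α is the longest common prefix among the alternatives). Repeat until
no nonterminal has two alternatives with a common prefix.

Round 1: A has alternatives sharing prefix 'y'. Introduce A': A → y A'
  Add: A' → ε
  Add: A' → ;

No remaining common prefixes — done.

Resulting grammar:
A → y A'
A' → ε
A' → ;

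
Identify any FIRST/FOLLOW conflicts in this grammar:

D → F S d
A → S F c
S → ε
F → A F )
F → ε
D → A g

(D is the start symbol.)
A FIRST/FOLLOW conflict occurs when a non-terminal N has a nullable alternative N → β (β ⇒* ε) and another alternative N → α with FIRST(α) ∩ FOLLOW(N) ≠ ∅: on such a lookahead the parser cannot decide between expanding α and letting N vanish via β.

Nullable non-terminals: F, S.
FIRST sets used below: FIRST(A) = { 'c' }

F: nullable alternative(s) F → ε; FOLLOW(F) = { ')', 'c', 'd' }
  F → A F ): FIRST \ {ε} = { 'c' } — overlaps FOLLOW(F) on { 'c' }: CONFLICT
  F → ε: FIRST \ {ε} = { } — this is the only nullable alternative, skip
S has a nullable alternative but only one production, so nothing to check.

A, D have no nullable alternative, so no FIRST/FOLLOW check is needed there.

So the grammar has 1 FIRST/FOLLOW conflict (marked CONFLICT above).

Answer: Yes. F → A F ')' with FOLLOW(F) on { 'c' }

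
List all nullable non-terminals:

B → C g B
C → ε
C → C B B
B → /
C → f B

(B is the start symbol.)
ε-productions: C → ε
So C is immediately nullable.
No further non-terminal can be added: every production for the remaining non-terminals contains a terminal or a non-nullable non-terminal.
Nullable = { 'C' }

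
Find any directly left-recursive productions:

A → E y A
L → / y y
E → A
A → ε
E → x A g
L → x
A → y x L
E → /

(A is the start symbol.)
No direct left recursion

Direct left recursion occurs when N → N α for some non-terminal N (the right-hand side begins with the left-hand side itself).

A → E y A: starts with E
L → / y y: starts with '/'
E → A: starts with A
A → ε: starts with ε
E → x A g: starts with x
L → x: starts with x
A → y x L: starts with y
E → /: starts with '/'

No direct left recursion found.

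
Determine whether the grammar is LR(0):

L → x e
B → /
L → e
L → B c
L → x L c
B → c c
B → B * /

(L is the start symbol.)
No. Reduce-reduce conflict: [L → e .] and [L → x e .]

Augment with L' → L and build the canonical LR(0) collection (I0 = CLOSURE({[L' → . L]}), then GOTO on every symbol after a dot until no new states appear). It has 14 states:
  I0: { [B → . /], [B → . B * /], [B → . c c], [L → . B c], [L → . e], [L → . x L c], [L → . x e], [L' → . L] }  — shift
  I1: { [B → / .] }  — reduce
  I2: { [B → B . * /], [L → B . c] }  — shift
  I3: { [L' → L .] }  — accept
  I4: { [B → c . c] }  — shift
  I5: { [L → e .] }  — reduce
  I6: { [B → . /], [B → . B * /], [B → . c c], [L → . B c], [L → . e], [L → . x L c], [L → . x e], [L → x . L c], [L → x . e] }  — shift
  I7: { [L → x L . c] }  — shift
  I8: { [L → e .], [L → x e .] }  — 2 reduces
  I9: { [L → x L c .] }  — reduce
  I10: { [B → c c .] }  — reduce
  I11: { [B → B * . /] }  — shift
  I12: { [L → B c .] }  — reduce
  I13: { [B → B * / .] }  — reduce

Conflict in state I8:
  Reduce-reduce conflict: [L → e .] and [L → x e .]
So the grammar is NOT LR(0).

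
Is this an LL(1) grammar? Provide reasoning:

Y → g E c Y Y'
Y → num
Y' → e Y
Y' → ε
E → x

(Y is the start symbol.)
A grammar is LL(1) if for each non-terminal N with multiple productions, the predict sets of those productions are pairwise disjoint, where PREDICT(N → α) = (FIRST(α) \ {ε}) ∪ (FOLLOW(N) if α ⇒* ε).

Relevant sets:
  FOLLOW(Y') = { $, 'e' }

For Y:
  PREDICT(Y → g E c Y Y') = { 'g' }
  PREDICT(Y → num) = { 'num' }
For Y':
  PREDICT(Y' → e Y) = { 'e' }
  PREDICT(Y' → ε) = { $, 'e' }
E has a single production, so nothing to check there.

Conflict found: Predict set conflict for Y': { 'e' }
The grammar is NOT LL(1).

Answer: No. Predict set conflict for Y': { 'e' }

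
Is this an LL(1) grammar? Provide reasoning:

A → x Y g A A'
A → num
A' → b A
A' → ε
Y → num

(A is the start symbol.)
A grammar is LL(1) if for each non-terminal N with multiple productions, the predict sets of those productions are pairwise disjoint, where PREDICT(N → α) = (FIRST(α) \ {ε}) ∪ (FOLLOW(N) if α ⇒* ε).

Relevant sets:
  FOLLOW(A') = { $, 'b' }

For A:
  PREDICT(A → x Y g A A') = { 'x' }
  PREDICT(A → num) = { 'num' }
For A':
  PREDICT(A' → b A) = { 'b' }
  PREDICT(A' → ε) = { $, 'b' }
Y has a single production, so nothing to check there.

Conflict found: Predict set conflict for A': { 'b' }
The grammar is NOT LL(1).

Answer: No. Predict set conflict for A': { 'b' }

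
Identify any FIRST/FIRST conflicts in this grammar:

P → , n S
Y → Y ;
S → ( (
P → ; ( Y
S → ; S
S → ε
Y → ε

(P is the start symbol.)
No FIRST/FIRST conflicts.

A FIRST/FIRST conflict occurs when two productions N → α and N → β for the same non-terminal have FIRST(α) ∩ FIRST(β) ≠ ∅ (with ε ∈ FIRST of a nullable right-hand side, so two nullable alternatives also conflict).

FIRST sets of the non-terminals at (or reachable through a nullable prefix from) the front of some alternative:
  FIRST(Y) = { ';', ε }

Productions for P:
  P → , n S: FIRST = { ',' }
  P → ; ( Y: FIRST = { ';' }
Productions for Y:
  Y → Y ;: FIRST = { ';' }
  Y → ε: FIRST = { ε }
Productions for S:
  S → ( (: FIRST = { '(' }
  S → ; S: FIRST = { ';' }
  S → ε: FIRST = { ε }

All alternatives of each non-terminal have pairwise disjoint FIRST sets.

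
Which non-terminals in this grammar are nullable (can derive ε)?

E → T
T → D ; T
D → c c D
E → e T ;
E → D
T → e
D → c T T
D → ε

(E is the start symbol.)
{ 'D', 'E' }

ε-productions: D → ε
So D is immediately nullable.
E → D: every symbol on the right is nullable, so E is nullable too.
No further non-terminal can be added: every production for the remaining non-terminals contains a terminal or a non-nullable non-terminal.
Nullable = { 'D', 'E' }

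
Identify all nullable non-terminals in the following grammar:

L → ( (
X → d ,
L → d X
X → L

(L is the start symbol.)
A non-terminal is nullable if it can derive ε (the empty string): either it has an ε-production, or it has a production whose right-hand side consists entirely of nullable non-terminals.

There are no ε-productions, so no non-terminal can derive ε.
No non-terminals are nullable.

Answer: None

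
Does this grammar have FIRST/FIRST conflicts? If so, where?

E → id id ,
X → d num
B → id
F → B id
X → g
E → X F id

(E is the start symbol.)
A FIRST/FIRST conflict occurs when two productions N → α and N → β for the same non-terminal have FIRST(α) ∩ FIRST(β) ≠ ∅ (with ε ∈ FIRST of a nullable right-hand side, so two nullable alternatives also conflict).

FIRST sets of the non-terminals at (or reachable through a nullable prefix from) the front of some alternative:
  FIRST(X) = { 'd', 'g' }

Productions for E:
  E → id id ,: FIRST = { 'id' }
  E → X F id: FIRST = { 'd', 'g' }
Productions for X:
  X → d num: FIRST = { 'd' }
  X → g: FIRST = { 'g' }
B, F have only one production, so no FIRST/FIRST conflict is possible there.

All alternatives of each non-terminal have pairwise disjoint FIRST sets.

Answer: No FIRST/FIRST conflicts.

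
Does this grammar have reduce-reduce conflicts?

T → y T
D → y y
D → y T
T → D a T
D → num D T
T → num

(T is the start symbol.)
Yes — I5: [D → y T .] vs [T → y T .]

Augment with T' → T and build the canonical LR(0) collection (I0 = CLOSURE({[T' → . T]}), then GOTO on every symbol after a dot until no new states appear). It has 14 states:
  I0: { [D → . num D T], [D → . y T], [D → . y y], [T → . D a T], [T → . num], [T → . y T], [T' → . T] }  — shift
  I1: { [T → D . a T] }  — shift
  I2: { [T' → T .] }  — accept
  I3: { [D → . num D T], [D → . y T], [D → . y y], [D → num . D T], [T → num .] }  — shift, reduce
  I4: { [D → . num D T], [D → . y T], [D → . y y], [D → y . T], [D → y . y], [T → . D a T], [T → . num], [T → . y T], [T → y . T] }  — shift
  I5: { [D → y T .], [T → y T .] }  — 2 reduces
  I6: { [D → . num D T], [D → . y T], [D → . y y], [D → y . T], [D → y . y], [D → y y .], [T → . D a T], [T → . num], [T → . y T], [T → y . T] }  — shift, reduce
  I7: { [D → . num D T], [D → . y T], [D → . y y], [D → num D . T], [T → . D a T], [T → . num], [T → . y T] }  — shift
  I8: { [D → . num D T], [D → . y T], [D → . y y], [D → num . D T] }  — shift
  I9: { [D → . num D T], [D → . y T], [D → . y y], [D → y . T], [D → y . y], [T → . D a T], [T → . num], [T → . y T] }  — shift
  I10: { [D → y T .] }  — reduce
  I11: { [D → num D T .] }  — reduce
  I12: { [D → . num D T], [D → . y T], [D → . y y], [T → . D a T], [T → . num], [T → . y T], [T → D a . T] }  — shift
  I13: { [T → D a T .] }  — reduce

I5 contains complete items [D → y T .], [T → y T .] — reduce-reduce conflict.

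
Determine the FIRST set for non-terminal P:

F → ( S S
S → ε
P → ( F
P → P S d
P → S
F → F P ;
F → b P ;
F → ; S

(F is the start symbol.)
To compute FIRST(P), examine every production with P on the left-hand side, reading each right-hand side left to right until a non-nullable symbol is reached.

FIRST sets of the other non-terminals involved (by the same procedure, iterated to a fixed point):
  FIRST(S) = { ε }

From P → ( F:
  - '(' is a terminal: add '(' and stop
From P → P S d:
  - P is the symbol being defined: contributes nothing new
    P is nullable, so continue to the next symbol
  - S is a non-terminal: add FIRST(S) \ {ε} = { }
    S is nullable, so continue to the next symbol
  - d is a terminal: add 'd' and stop
From P → S:
  - S is a non-terminal: add FIRST(S) \ {ε} = { }
    S is nullable and nothing follows, so the whole right-hand side can vanish: ε ∈ FIRST(P)

Collecting: FIRST(P) = { '(', 'd', ε }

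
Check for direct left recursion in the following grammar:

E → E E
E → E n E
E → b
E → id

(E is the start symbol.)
Direct left recursion occurs when N → N α for some non-terminal N (the right-hand side begins with the left-hand side itself).

E → E E: LEFT RECURSIVE (starts with E)
E → E n E: LEFT RECURSIVE (starts with E)
E → b: starts with b
E → id: starts with id

The grammar has direct left recursion on: E.

Answer: Yes, E is left-recursive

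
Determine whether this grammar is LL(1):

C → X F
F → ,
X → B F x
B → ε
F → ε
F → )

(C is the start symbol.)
Relevant sets:
  FOLLOW(F) = { $, 'x' }

For F:
  PREDICT(F → ',') = { ',' }
  PREDICT(F → ε) = { $, 'x' }
  PREDICT(F → ')') = { ')' }
C, X, B have a single production, so nothing to check there.

All predict sets are disjoint. The grammar IS LL(1).

Answer: Yes, the grammar is LL(1).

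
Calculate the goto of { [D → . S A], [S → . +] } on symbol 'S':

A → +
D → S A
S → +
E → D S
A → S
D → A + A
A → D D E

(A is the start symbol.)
GOTO(I, 'S') = CLOSURE({ [A → αX.β] : [A → α.Xβ] ∈ I, X = 'S' })

Items with dot before 'S', with the dot advanced:
  [D → . S A] → [D → S . A]
Closure of the advanced items:
  [D → S . A] has the dot before A: add [A → . +], [A → . S], [A → . D D E]
  [A → . S] has the dot before S: add [S → . +]
  [A → . D D E] has the dot before D: add [D → . S A], [D → . A + A]

GOTO = { [A → . +], [A → . D D E], [A → . S], [D → . A + A], [D → . S A], [D → S . A], [S → . +] }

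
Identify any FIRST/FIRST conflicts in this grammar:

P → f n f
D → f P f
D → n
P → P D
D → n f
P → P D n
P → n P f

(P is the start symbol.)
A FIRST/FIRST conflict occurs when two productions N → α and N → β for the same non-terminal have FIRST(α) ∩ FIRST(β) ≠ ∅ (with ε ∈ FIRST of a nullable right-hand side, so two nullable alternatives also conflict).

FIRST sets of the non-terminals at (or reachable through a nullable prefix from) the front of some alternative:
  FIRST(P) = { 'f', 'n' }

Productions for P:
  P → f n f: FIRST = { 'f' }
  P → P D: FIRST = { 'f', 'n' }
  P → P D n: FIRST = { 'f', 'n' }
  P → n P f: FIRST = { 'n' }
Productions for D:
  D → f P f: FIRST = { 'f' }
  D → n: FIRST = { 'n' }
  D → n f: FIRST = { 'n' }

Conflict for P: P → f n f and P → P D
  Overlap: { 'f' }
Conflict for P: P → f n f and P → P D n
  Overlap: { 'f' }
Conflict for P: P → P D and P → P D n
  Overlap: { 'f', 'n' }
Conflict for P: P → P D and P → n P f
  Overlap: { 'n' }
Conflict for P: P → P D n and P → n P f
  Overlap: { 'n' }
Conflict for D: D → n and D → n f
  Overlap: { 'n' }

Answer: Yes. P → f n f / P → P D on { 'f' }; P → f n f / P → P D n on { 'f' }; P → P D / P → P D n on { 'f', 'n' }; P → P D / P → n P f on { 'n' }; P → P D n / P → n P f on { 'n' }; D → n / D → n f on { 'n' }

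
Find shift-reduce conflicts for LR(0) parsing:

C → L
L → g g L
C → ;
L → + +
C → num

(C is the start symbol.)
No shift-reduce conflicts

A shift-reduce conflict occurs when an LR(0) state has both:
  - a complete (reduce) item [A → α .] (dot at the end), and
  - a shift item [B → β . c γ] (dot before a terminal).

Augment with C' → C and build the canonical LR(0) collection (I0 = CLOSURE({[C' → . C]}), then GOTO on every symbol after a dot until no new states appear). It has 10 states:
  I0: { [C → . ;], [C → . L], [C → . num], [C' → . C], [L → . + +], [L → . g g L] }  — shift
  I1: { [L → + . +] }  — shift
  I2: { [C → ; .] }  — reduce
  I3: { [C' → C .] }  — accept
  I4: { [C → L .] }  — reduce
  I5: { [L → g . g L] }  — shift
  I6: { [C → num .] }  — reduce
  I7: { [L → . + +], [L → . g g L], [L → g g . L] }  — shift
  I8: { [L → g g L .] }  — reduce
  I9: { [L → + + .] }  — reduce

No state contains both a complete item and a shift item.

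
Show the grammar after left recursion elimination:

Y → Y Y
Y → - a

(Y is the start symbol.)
Y is directly left-recursive. The standard transformation for
  A → A α₁ | ... | A α_m | β₁ | ... | β_n
is
  A  → β₁ A' | ... | β_n A'
  A' → α₁ A' | ... | α_m A' | ε

Y → - a becomes Y → - a Y'
Y → Y Y becomes Y' → Y Y'
Add Y' → ε

Resulting grammar:
Y → - a Y'
Y' → Y Y'
Y' → ε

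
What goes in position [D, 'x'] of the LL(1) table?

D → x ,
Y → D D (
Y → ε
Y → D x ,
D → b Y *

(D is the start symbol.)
D → x ,

To find M[D, 'x'], we find productions for D where 'x' is in the predict set (PREDICT(N → α) = (FIRST(α) \ {ε}) ∪ (FOLLOW(N) if α ⇒* ε)).

D → x ,: PREDICT = { 'x' }
  'x' is in predict set, so this production goes in M[D, 'x']
D → b Y *: PREDICT = { 'b' }

M[D, 'x'] = D → x ,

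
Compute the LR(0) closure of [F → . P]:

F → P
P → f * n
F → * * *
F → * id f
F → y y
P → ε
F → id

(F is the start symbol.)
To compute CLOSURE, for each item [A → α.Bβ] where B is a non-terminal, add [B → .γ] for all productions B → γ; repeat for the newly added items until nothing changes.

Start with: [F → . P]
  [F → . P] has the dot before P: add [P → . f * n], [P → .]
No further items can be added.

CLOSURE = { [F → . P], [P → . f * n], [P → .] }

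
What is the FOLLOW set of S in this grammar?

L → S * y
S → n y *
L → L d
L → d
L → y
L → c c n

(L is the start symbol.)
{ '*' }

In L → S * y: S is followed by '*' y, add FIRST('*' y) \ {ε} = { '*' }

Taking the union: FOLLOW(S) = { '*' }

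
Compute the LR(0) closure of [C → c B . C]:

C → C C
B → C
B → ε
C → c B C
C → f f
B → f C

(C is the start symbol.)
{ [C → . C C], [C → . c B C], [C → . f f], [C → c B . C] }

To compute CLOSURE, for each item [A → α.Bβ] where B is a non-terminal, add [B → .γ] for all productions B → γ; repeat for the newly added items until nothing changes.

Start with: [C → c B . C]
  [C → c B . C] has the dot before C: add [C → . C C], [C → . c B C], [C → . f f]
No further items can be added.

CLOSURE = { [C → . C C], [C → . c B C], [C → . f f], [C → c B . C] }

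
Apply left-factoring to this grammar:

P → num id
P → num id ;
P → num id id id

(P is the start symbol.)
P → num id P'
P' → ε
P' → ;
P' → id id

Left-factoring transforms A → αβ₁ | αβ₂ into A → αA' and A' → β₁ | β₂
(α is the longest common prefix among the alternatives). Repeat until
no nonterminal has two alternatives with a common prefix.

Round 1: P has alternatives sharing prefix 'num id'. Introduce P': P → num id P'
  Add: P' → ε
  Add: P' → ;
  Add: P' → id id

No remaining common prefixes — done.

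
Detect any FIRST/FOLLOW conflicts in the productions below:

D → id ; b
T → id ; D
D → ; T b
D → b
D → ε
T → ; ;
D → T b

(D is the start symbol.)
Nullable non-terminals: D.
FIRST sets used below: FIRST(T) = { ';', 'id' }

D: nullable alternative(s) D → ε; FOLLOW(D) = { $, 'b' }
  D → id ; b: FIRST \ {ε} = { 'id' } — disjoint from FOLLOW(D)
  D → ; T b: FIRST \ {ε} = { ';' } — disjoint from FOLLOW(D)
  D → b: FIRST \ {ε} = { 'b' } — overlaps FOLLOW(D) on { 'b' }: CONFLICT
  D → ε: FIRST \ {ε} = { } — this is the only nullable alternative, skip
  D → T b: FIRST \ {ε} = { ';', 'id' } — disjoint from FOLLOW(D)

T has no nullable alternative, so no FIRST/FOLLOW check is needed there.

So the grammar has 1 FIRST/FOLLOW conflict (marked CONFLICT above).

Answer: Yes. D → b with FOLLOW(D) on { 'b' }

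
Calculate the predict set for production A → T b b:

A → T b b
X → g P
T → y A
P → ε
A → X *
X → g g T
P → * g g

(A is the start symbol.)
{ 'y' }

PREDICT(A → T b b) = (FIRST(RHS) \ {ε}) ∪ (FOLLOW(A) if ε ∈ FIRST(RHS), i.e. RHS ⇒* ε)
FIRST(T) = { 'y' }
FIRST(T b b) = { 'y' }
ε ∉ FIRST(T b b), so FOLLOW(A) is not added.
PREDICT(A → T b b) = { 'y' }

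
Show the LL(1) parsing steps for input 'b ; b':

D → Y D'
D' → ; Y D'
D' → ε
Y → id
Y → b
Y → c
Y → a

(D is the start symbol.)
LL(1) parsing maintains a stack (initially the start symbol over $) and the input. At each step: if the stack top is a terminal, match it against the current input token; if it is a non-terminal N, replace it with the RHS of M[N, lookahead] (the unique production whose predict set contains the lookahead).

Stack is shown with the top on the left.

Stack     Input    Action
-------------------------
D $       b ; b $  output D → Y D'
Y D' $    b ; b $  output Y → b
b D' $    b ; b $  match 'b'
D' $      ; b $    output D' → ; Y D'
; Y D' $  ; b $    match ';'
Y D' $    b $      output Y → b
b D' $    b $      match 'b'
D' $      $        output D' → ε
$         $        accept

The string is accepted.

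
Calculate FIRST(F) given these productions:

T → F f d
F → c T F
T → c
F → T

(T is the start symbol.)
FIRST sets of the other non-terminals involved (by the same procedure, iterated to a fixed point):
  FIRST(T) = { 'c' }

From F → c T F:
  - c is a terminal: add 'c' and stop
From F → T:
  - T is a non-terminal: add FIRST(T) \ {ε} = { 'c' }
    T is not nullable, so stop

Collecting: FIRST(F) = { 'c' }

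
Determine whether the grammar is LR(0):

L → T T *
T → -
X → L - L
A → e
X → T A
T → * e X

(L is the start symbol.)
A grammar is LR(0) if no state in the canonical LR(0) collection has:
  - both a shift item (dot before a terminal) and a complete item (shift-reduce conflict), or
  - two or more complete items (reduce-reduce conflict; the accept item [L' → L .] counts as a complete item here).

Augment with L' → L and build the canonical LR(0) collection (I0 = CLOSURE({[L' → . L]}), then GOTO on every symbol after a dot until no new states appear). It has 15 states:
  I0: { [L → . T T *], [L' → . L], [T → . * e X], [T → . -] }  — shift
  I1: { [T → * . e X] }  — shift
  I2: { [T → - .] }  — reduce
  I3: { [L' → L .] }  — accept
  I4: { [L → T . T *], [T → . * e X], [T → . -] }  — shift
  I5: { [L → T T . *] }  — shift
  I6: { [L → T T * .] }  — reduce
  I7: { [L → . T T *], [T → * e . X], [T → . * e X], [T → . -], [X → . L - L], [X → . T A] }  — shift
  I8: { [X → L . - L] }  — shift
  I9: { [A → . e], [L → T . T *], [T → . * e X], [T → . -], [X → T . A] }  — shift
  I10: { [T → * e X .] }  — reduce
  I11: { [X → T A .] }  — reduce
  I12: { [A → e .] }  — reduce
  I13: { [L → . T T *], [T → . * e X], [T → . -], [X → L - . L] }  — shift
  I14: { [X → L - L .] }  — reduce

Every state is either a pure shift/goto state or contains exactly one complete item and nothing to shift — no conflicts. The grammar is LR(0).

Answer: Yes, the grammar is LR(0)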